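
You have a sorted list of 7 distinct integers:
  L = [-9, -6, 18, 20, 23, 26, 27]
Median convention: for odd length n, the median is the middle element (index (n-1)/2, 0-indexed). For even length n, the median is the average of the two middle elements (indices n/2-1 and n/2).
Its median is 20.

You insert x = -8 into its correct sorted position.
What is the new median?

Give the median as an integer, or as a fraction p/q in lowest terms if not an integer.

Answer: 19

Derivation:
Old list (sorted, length 7): [-9, -6, 18, 20, 23, 26, 27]
Old median = 20
Insert x = -8
Old length odd (7). Middle was index 3 = 20.
New length even (8). New median = avg of two middle elements.
x = -8: 1 elements are < x, 6 elements are > x.
New sorted list: [-9, -8, -6, 18, 20, 23, 26, 27]
New median = 19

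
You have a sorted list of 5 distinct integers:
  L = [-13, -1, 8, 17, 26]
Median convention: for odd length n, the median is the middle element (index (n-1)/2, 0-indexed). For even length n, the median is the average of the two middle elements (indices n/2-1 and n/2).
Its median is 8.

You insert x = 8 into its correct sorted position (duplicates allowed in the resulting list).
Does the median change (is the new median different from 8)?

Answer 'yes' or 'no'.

Answer: no

Derivation:
Old median = 8
Insert x = 8
New median = 8
Changed? no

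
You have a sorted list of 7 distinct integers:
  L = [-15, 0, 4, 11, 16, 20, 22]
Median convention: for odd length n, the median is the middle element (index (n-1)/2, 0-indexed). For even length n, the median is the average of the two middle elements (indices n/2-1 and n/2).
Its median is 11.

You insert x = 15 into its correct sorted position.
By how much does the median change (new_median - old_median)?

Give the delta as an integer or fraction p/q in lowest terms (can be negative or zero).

Answer: 2

Derivation:
Old median = 11
After inserting x = 15: new sorted = [-15, 0, 4, 11, 15, 16, 20, 22]
New median = 13
Delta = 13 - 11 = 2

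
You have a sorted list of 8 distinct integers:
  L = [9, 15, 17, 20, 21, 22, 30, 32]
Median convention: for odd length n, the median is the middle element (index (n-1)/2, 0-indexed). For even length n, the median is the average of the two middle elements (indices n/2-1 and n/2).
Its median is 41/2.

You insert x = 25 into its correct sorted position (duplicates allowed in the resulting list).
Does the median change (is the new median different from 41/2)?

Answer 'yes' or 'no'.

Old median = 41/2
Insert x = 25
New median = 21
Changed? yes

Answer: yes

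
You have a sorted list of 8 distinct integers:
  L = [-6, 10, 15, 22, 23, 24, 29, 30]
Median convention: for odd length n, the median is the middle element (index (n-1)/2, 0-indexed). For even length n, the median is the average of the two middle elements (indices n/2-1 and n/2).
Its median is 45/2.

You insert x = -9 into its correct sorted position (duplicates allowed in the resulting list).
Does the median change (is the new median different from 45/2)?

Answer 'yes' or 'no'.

Old median = 45/2
Insert x = -9
New median = 22
Changed? yes

Answer: yes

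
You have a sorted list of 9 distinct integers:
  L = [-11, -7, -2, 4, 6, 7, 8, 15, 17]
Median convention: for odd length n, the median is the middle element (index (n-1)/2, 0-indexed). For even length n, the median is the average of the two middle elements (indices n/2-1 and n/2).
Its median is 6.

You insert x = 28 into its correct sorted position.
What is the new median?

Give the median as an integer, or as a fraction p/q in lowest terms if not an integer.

Answer: 13/2

Derivation:
Old list (sorted, length 9): [-11, -7, -2, 4, 6, 7, 8, 15, 17]
Old median = 6
Insert x = 28
Old length odd (9). Middle was index 4 = 6.
New length even (10). New median = avg of two middle elements.
x = 28: 9 elements are < x, 0 elements are > x.
New sorted list: [-11, -7, -2, 4, 6, 7, 8, 15, 17, 28]
New median = 13/2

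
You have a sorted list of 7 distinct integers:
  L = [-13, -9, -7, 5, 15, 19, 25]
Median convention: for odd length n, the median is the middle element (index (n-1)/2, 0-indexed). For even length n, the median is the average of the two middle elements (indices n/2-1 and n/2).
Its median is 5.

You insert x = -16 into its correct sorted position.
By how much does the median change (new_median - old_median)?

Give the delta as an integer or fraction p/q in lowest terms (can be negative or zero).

Old median = 5
After inserting x = -16: new sorted = [-16, -13, -9, -7, 5, 15, 19, 25]
New median = -1
Delta = -1 - 5 = -6

Answer: -6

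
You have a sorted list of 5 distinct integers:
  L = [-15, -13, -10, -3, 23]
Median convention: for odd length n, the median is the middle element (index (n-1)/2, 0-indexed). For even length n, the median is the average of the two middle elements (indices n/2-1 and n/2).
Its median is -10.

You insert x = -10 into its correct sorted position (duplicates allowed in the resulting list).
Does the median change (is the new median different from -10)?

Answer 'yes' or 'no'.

Old median = -10
Insert x = -10
New median = -10
Changed? no

Answer: no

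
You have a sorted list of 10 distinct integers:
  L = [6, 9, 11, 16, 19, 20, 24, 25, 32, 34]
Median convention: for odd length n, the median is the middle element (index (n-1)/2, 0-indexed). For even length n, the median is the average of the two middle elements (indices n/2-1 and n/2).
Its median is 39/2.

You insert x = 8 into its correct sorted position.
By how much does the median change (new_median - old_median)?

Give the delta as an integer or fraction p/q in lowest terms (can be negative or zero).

Old median = 39/2
After inserting x = 8: new sorted = [6, 8, 9, 11, 16, 19, 20, 24, 25, 32, 34]
New median = 19
Delta = 19 - 39/2 = -1/2

Answer: -1/2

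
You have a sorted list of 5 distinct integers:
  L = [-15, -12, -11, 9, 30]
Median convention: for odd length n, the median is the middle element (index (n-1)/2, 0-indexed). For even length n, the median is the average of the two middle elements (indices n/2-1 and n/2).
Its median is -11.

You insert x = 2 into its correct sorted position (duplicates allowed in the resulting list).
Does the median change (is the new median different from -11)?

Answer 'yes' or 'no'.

Old median = -11
Insert x = 2
New median = -9/2
Changed? yes

Answer: yes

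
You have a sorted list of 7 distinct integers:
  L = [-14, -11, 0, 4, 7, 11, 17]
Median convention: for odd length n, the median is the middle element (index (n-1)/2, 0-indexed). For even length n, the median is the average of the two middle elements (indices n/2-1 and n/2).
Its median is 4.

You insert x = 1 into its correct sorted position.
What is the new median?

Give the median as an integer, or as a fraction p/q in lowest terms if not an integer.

Answer: 5/2

Derivation:
Old list (sorted, length 7): [-14, -11, 0, 4, 7, 11, 17]
Old median = 4
Insert x = 1
Old length odd (7). Middle was index 3 = 4.
New length even (8). New median = avg of two middle elements.
x = 1: 3 elements are < x, 4 elements are > x.
New sorted list: [-14, -11, 0, 1, 4, 7, 11, 17]
New median = 5/2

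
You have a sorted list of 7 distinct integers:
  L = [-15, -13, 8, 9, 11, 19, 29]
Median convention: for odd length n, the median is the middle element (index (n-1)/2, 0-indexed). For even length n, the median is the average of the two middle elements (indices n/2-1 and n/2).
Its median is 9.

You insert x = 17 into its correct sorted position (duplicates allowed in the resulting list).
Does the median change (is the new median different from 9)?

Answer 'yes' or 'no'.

Old median = 9
Insert x = 17
New median = 10
Changed? yes

Answer: yes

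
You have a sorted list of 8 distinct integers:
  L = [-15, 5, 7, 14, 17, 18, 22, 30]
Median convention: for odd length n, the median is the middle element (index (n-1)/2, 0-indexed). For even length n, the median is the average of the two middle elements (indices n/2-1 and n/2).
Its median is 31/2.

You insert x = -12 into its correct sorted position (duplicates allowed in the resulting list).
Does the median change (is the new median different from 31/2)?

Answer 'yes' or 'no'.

Answer: yes

Derivation:
Old median = 31/2
Insert x = -12
New median = 14
Changed? yes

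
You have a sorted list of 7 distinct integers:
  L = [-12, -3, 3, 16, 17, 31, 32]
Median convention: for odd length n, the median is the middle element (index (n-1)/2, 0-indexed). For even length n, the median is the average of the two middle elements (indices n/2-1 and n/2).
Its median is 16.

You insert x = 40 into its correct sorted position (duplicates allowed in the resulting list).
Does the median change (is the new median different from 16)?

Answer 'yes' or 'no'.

Answer: yes

Derivation:
Old median = 16
Insert x = 40
New median = 33/2
Changed? yes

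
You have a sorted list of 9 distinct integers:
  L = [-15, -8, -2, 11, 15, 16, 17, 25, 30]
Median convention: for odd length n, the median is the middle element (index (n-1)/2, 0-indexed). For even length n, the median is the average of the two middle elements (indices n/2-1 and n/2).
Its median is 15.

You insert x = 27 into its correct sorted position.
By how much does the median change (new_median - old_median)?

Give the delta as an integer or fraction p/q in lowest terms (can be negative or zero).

Answer: 1/2

Derivation:
Old median = 15
After inserting x = 27: new sorted = [-15, -8, -2, 11, 15, 16, 17, 25, 27, 30]
New median = 31/2
Delta = 31/2 - 15 = 1/2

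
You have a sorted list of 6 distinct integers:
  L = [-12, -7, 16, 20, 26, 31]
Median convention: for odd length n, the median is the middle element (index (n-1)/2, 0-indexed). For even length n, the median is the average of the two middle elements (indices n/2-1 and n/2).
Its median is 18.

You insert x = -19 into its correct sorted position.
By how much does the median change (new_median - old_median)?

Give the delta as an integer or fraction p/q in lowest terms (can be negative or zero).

Old median = 18
After inserting x = -19: new sorted = [-19, -12, -7, 16, 20, 26, 31]
New median = 16
Delta = 16 - 18 = -2

Answer: -2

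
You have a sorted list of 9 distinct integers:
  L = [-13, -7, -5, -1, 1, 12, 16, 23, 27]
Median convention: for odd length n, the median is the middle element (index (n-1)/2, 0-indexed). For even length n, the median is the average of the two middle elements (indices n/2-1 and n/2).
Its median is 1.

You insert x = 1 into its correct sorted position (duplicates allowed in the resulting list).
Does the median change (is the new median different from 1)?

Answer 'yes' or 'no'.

Old median = 1
Insert x = 1
New median = 1
Changed? no

Answer: no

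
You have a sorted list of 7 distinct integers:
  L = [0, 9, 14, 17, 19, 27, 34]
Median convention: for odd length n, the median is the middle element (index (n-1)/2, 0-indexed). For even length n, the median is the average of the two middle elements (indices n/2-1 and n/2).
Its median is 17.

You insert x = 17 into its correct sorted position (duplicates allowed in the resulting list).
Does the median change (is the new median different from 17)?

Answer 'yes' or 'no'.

Old median = 17
Insert x = 17
New median = 17
Changed? no

Answer: no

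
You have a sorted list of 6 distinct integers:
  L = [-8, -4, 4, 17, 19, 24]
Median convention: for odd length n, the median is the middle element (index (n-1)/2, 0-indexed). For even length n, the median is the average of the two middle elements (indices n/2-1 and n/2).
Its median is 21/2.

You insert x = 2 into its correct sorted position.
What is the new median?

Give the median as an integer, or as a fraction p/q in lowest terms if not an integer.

Answer: 4

Derivation:
Old list (sorted, length 6): [-8, -4, 4, 17, 19, 24]
Old median = 21/2
Insert x = 2
Old length even (6). Middle pair: indices 2,3 = 4,17.
New length odd (7). New median = single middle element.
x = 2: 2 elements are < x, 4 elements are > x.
New sorted list: [-8, -4, 2, 4, 17, 19, 24]
New median = 4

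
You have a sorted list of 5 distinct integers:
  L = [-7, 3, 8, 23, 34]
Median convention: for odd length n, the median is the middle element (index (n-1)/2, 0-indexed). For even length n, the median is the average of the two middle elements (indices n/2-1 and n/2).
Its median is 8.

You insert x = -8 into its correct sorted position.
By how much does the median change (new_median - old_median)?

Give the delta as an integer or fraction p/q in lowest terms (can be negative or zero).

Answer: -5/2

Derivation:
Old median = 8
After inserting x = -8: new sorted = [-8, -7, 3, 8, 23, 34]
New median = 11/2
Delta = 11/2 - 8 = -5/2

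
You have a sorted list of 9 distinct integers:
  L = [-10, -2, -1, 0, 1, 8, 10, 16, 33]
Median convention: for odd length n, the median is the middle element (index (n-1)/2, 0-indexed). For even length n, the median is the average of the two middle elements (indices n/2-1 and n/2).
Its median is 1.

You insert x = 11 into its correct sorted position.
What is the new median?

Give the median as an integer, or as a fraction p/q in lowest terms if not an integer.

Answer: 9/2

Derivation:
Old list (sorted, length 9): [-10, -2, -1, 0, 1, 8, 10, 16, 33]
Old median = 1
Insert x = 11
Old length odd (9). Middle was index 4 = 1.
New length even (10). New median = avg of two middle elements.
x = 11: 7 elements are < x, 2 elements are > x.
New sorted list: [-10, -2, -1, 0, 1, 8, 10, 11, 16, 33]
New median = 9/2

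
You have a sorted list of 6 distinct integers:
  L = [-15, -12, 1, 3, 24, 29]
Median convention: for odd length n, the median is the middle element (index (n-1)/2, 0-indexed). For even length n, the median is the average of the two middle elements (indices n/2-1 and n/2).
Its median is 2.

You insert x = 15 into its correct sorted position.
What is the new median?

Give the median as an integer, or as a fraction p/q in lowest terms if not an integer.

Answer: 3

Derivation:
Old list (sorted, length 6): [-15, -12, 1, 3, 24, 29]
Old median = 2
Insert x = 15
Old length even (6). Middle pair: indices 2,3 = 1,3.
New length odd (7). New median = single middle element.
x = 15: 4 elements are < x, 2 elements are > x.
New sorted list: [-15, -12, 1, 3, 15, 24, 29]
New median = 3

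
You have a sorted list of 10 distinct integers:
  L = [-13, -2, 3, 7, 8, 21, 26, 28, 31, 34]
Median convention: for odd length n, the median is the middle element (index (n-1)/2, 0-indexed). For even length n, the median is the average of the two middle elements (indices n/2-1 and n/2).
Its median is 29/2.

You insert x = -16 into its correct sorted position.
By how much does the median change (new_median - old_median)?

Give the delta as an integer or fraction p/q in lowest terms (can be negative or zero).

Old median = 29/2
After inserting x = -16: new sorted = [-16, -13, -2, 3, 7, 8, 21, 26, 28, 31, 34]
New median = 8
Delta = 8 - 29/2 = -13/2

Answer: -13/2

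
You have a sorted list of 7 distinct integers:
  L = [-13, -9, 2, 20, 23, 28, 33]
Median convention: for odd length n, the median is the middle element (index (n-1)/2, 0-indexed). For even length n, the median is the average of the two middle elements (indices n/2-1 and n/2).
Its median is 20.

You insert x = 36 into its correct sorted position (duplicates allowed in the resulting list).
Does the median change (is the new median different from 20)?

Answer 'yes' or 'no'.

Answer: yes

Derivation:
Old median = 20
Insert x = 36
New median = 43/2
Changed? yes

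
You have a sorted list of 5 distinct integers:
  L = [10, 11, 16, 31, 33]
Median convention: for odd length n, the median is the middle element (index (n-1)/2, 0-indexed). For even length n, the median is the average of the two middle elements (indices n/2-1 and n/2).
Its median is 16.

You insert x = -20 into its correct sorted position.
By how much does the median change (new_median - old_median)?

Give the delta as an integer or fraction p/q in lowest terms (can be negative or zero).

Answer: -5/2

Derivation:
Old median = 16
After inserting x = -20: new sorted = [-20, 10, 11, 16, 31, 33]
New median = 27/2
Delta = 27/2 - 16 = -5/2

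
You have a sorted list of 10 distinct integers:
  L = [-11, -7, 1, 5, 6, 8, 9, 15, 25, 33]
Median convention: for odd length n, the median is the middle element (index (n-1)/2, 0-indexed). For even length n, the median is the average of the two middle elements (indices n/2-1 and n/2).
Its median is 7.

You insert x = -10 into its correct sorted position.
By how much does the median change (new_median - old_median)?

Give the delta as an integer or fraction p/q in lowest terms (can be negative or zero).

Old median = 7
After inserting x = -10: new sorted = [-11, -10, -7, 1, 5, 6, 8, 9, 15, 25, 33]
New median = 6
Delta = 6 - 7 = -1

Answer: -1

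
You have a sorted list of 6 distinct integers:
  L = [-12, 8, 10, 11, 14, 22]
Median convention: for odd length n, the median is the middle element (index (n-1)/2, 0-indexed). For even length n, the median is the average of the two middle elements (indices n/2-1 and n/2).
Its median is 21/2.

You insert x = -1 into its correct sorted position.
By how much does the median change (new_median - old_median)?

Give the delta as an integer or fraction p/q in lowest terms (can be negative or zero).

Old median = 21/2
After inserting x = -1: new sorted = [-12, -1, 8, 10, 11, 14, 22]
New median = 10
Delta = 10 - 21/2 = -1/2

Answer: -1/2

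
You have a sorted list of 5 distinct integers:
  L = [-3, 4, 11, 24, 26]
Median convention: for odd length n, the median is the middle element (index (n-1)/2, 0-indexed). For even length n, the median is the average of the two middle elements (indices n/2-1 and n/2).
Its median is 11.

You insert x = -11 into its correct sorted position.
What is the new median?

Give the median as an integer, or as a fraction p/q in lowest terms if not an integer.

Old list (sorted, length 5): [-3, 4, 11, 24, 26]
Old median = 11
Insert x = -11
Old length odd (5). Middle was index 2 = 11.
New length even (6). New median = avg of two middle elements.
x = -11: 0 elements are < x, 5 elements are > x.
New sorted list: [-11, -3, 4, 11, 24, 26]
New median = 15/2

Answer: 15/2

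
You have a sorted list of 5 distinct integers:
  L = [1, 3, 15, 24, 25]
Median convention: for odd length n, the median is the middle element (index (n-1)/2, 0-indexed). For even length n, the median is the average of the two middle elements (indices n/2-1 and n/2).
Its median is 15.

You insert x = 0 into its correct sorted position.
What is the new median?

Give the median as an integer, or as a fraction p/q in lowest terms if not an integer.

Old list (sorted, length 5): [1, 3, 15, 24, 25]
Old median = 15
Insert x = 0
Old length odd (5). Middle was index 2 = 15.
New length even (6). New median = avg of two middle elements.
x = 0: 0 elements are < x, 5 elements are > x.
New sorted list: [0, 1, 3, 15, 24, 25]
New median = 9

Answer: 9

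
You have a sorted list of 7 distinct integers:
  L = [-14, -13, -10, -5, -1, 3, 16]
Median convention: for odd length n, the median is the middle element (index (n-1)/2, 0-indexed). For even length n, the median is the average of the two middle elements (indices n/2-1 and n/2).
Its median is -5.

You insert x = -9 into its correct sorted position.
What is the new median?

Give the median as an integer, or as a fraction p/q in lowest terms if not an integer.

Answer: -7

Derivation:
Old list (sorted, length 7): [-14, -13, -10, -5, -1, 3, 16]
Old median = -5
Insert x = -9
Old length odd (7). Middle was index 3 = -5.
New length even (8). New median = avg of two middle elements.
x = -9: 3 elements are < x, 4 elements are > x.
New sorted list: [-14, -13, -10, -9, -5, -1, 3, 16]
New median = -7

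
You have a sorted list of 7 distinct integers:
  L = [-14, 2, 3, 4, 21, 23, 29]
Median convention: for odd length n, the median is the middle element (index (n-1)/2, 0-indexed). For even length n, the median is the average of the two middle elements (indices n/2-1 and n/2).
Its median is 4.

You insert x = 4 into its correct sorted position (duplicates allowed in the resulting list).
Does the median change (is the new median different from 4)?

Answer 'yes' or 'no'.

Answer: no

Derivation:
Old median = 4
Insert x = 4
New median = 4
Changed? no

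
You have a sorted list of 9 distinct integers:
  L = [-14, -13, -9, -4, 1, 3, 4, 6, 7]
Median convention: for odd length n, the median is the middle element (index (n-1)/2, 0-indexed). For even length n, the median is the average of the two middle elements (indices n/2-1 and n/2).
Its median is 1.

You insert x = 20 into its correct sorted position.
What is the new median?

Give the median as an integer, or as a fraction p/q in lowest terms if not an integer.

Answer: 2

Derivation:
Old list (sorted, length 9): [-14, -13, -9, -4, 1, 3, 4, 6, 7]
Old median = 1
Insert x = 20
Old length odd (9). Middle was index 4 = 1.
New length even (10). New median = avg of two middle elements.
x = 20: 9 elements are < x, 0 elements are > x.
New sorted list: [-14, -13, -9, -4, 1, 3, 4, 6, 7, 20]
New median = 2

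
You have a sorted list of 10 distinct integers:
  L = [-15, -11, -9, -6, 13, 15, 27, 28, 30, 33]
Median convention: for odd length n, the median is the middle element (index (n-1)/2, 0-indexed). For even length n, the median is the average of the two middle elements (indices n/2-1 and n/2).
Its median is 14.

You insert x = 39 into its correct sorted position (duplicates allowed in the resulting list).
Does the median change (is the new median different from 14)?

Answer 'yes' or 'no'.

Answer: yes

Derivation:
Old median = 14
Insert x = 39
New median = 15
Changed? yes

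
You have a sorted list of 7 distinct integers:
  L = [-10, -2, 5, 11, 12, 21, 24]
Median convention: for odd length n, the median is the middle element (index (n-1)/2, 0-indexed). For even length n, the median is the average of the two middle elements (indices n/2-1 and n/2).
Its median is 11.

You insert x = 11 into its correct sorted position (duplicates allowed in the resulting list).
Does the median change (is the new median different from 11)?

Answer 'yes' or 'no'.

Old median = 11
Insert x = 11
New median = 11
Changed? no

Answer: no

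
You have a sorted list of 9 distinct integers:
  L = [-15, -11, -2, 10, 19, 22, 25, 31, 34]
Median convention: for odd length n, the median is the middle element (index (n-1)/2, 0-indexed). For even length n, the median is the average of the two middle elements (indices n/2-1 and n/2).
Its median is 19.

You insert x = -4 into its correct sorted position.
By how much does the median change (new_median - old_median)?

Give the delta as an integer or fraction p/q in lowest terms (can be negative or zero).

Old median = 19
After inserting x = -4: new sorted = [-15, -11, -4, -2, 10, 19, 22, 25, 31, 34]
New median = 29/2
Delta = 29/2 - 19 = -9/2

Answer: -9/2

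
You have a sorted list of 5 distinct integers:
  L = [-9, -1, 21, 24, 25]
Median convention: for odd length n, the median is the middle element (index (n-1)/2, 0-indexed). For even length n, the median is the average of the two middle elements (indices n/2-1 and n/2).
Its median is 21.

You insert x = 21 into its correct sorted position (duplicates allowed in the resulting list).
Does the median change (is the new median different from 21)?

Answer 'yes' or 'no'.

Old median = 21
Insert x = 21
New median = 21
Changed? no

Answer: no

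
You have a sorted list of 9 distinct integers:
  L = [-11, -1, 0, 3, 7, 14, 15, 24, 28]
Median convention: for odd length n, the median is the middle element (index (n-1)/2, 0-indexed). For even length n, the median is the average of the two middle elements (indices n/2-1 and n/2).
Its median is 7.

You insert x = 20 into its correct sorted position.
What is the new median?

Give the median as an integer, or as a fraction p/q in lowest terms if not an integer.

Old list (sorted, length 9): [-11, -1, 0, 3, 7, 14, 15, 24, 28]
Old median = 7
Insert x = 20
Old length odd (9). Middle was index 4 = 7.
New length even (10). New median = avg of two middle elements.
x = 20: 7 elements are < x, 2 elements are > x.
New sorted list: [-11, -1, 0, 3, 7, 14, 15, 20, 24, 28]
New median = 21/2

Answer: 21/2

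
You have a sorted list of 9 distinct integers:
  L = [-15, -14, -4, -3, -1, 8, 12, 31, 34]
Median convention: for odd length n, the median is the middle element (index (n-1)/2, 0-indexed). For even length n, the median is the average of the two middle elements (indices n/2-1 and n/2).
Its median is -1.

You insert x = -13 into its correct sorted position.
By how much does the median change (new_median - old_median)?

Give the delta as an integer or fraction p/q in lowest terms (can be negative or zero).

Old median = -1
After inserting x = -13: new sorted = [-15, -14, -13, -4, -3, -1, 8, 12, 31, 34]
New median = -2
Delta = -2 - -1 = -1

Answer: -1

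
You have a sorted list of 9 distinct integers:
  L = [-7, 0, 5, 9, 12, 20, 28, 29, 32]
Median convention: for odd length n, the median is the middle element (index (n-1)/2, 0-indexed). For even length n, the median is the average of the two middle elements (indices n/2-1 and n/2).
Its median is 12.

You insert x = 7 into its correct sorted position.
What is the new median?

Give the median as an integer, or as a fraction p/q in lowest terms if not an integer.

Answer: 21/2

Derivation:
Old list (sorted, length 9): [-7, 0, 5, 9, 12, 20, 28, 29, 32]
Old median = 12
Insert x = 7
Old length odd (9). Middle was index 4 = 12.
New length even (10). New median = avg of two middle elements.
x = 7: 3 elements are < x, 6 elements are > x.
New sorted list: [-7, 0, 5, 7, 9, 12, 20, 28, 29, 32]
New median = 21/2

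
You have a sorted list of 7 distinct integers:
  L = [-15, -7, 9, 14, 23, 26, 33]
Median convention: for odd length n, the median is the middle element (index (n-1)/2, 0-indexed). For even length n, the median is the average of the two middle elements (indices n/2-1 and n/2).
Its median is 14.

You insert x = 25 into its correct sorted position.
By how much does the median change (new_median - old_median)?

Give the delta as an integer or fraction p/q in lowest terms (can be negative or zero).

Old median = 14
After inserting x = 25: new sorted = [-15, -7, 9, 14, 23, 25, 26, 33]
New median = 37/2
Delta = 37/2 - 14 = 9/2

Answer: 9/2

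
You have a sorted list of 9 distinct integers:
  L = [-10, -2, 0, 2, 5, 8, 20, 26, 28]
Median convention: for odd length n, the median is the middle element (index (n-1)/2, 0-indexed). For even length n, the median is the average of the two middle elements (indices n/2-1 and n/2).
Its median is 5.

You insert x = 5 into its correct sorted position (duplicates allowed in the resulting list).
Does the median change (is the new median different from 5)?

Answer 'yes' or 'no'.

Answer: no

Derivation:
Old median = 5
Insert x = 5
New median = 5
Changed? no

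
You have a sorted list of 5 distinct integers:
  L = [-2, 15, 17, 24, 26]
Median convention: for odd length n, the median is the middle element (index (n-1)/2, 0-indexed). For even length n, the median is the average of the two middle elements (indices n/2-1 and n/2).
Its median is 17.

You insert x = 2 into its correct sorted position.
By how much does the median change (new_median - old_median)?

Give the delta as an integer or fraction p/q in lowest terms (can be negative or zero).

Old median = 17
After inserting x = 2: new sorted = [-2, 2, 15, 17, 24, 26]
New median = 16
Delta = 16 - 17 = -1

Answer: -1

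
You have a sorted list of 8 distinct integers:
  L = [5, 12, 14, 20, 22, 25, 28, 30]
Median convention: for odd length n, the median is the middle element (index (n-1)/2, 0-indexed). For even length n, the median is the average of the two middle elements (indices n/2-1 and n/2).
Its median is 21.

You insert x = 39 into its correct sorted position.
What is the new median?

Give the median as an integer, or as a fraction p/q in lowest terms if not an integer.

Old list (sorted, length 8): [5, 12, 14, 20, 22, 25, 28, 30]
Old median = 21
Insert x = 39
Old length even (8). Middle pair: indices 3,4 = 20,22.
New length odd (9). New median = single middle element.
x = 39: 8 elements are < x, 0 elements are > x.
New sorted list: [5, 12, 14, 20, 22, 25, 28, 30, 39]
New median = 22

Answer: 22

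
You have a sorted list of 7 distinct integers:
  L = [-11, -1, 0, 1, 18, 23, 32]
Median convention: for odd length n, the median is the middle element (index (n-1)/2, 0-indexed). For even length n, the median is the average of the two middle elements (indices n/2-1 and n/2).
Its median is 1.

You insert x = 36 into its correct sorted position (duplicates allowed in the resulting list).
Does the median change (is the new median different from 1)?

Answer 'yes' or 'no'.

Old median = 1
Insert x = 36
New median = 19/2
Changed? yes

Answer: yes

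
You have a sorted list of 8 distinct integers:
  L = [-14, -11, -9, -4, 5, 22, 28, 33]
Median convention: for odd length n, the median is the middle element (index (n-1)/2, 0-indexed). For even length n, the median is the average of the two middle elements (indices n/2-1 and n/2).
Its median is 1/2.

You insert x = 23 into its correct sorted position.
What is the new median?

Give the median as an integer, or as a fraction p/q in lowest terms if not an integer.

Answer: 5

Derivation:
Old list (sorted, length 8): [-14, -11, -9, -4, 5, 22, 28, 33]
Old median = 1/2
Insert x = 23
Old length even (8). Middle pair: indices 3,4 = -4,5.
New length odd (9). New median = single middle element.
x = 23: 6 elements are < x, 2 elements are > x.
New sorted list: [-14, -11, -9, -4, 5, 22, 23, 28, 33]
New median = 5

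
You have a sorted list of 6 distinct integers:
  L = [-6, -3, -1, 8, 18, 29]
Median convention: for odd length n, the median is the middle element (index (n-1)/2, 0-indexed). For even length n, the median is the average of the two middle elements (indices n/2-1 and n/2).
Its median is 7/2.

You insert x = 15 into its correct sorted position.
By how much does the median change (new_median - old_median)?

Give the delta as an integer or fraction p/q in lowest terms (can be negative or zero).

Old median = 7/2
After inserting x = 15: new sorted = [-6, -3, -1, 8, 15, 18, 29]
New median = 8
Delta = 8 - 7/2 = 9/2

Answer: 9/2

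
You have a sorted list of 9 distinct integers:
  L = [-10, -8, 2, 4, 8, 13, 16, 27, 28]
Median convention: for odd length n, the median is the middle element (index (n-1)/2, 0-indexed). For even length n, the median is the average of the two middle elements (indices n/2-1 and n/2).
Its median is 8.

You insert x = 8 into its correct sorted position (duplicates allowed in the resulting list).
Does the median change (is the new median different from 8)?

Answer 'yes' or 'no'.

Answer: no

Derivation:
Old median = 8
Insert x = 8
New median = 8
Changed? no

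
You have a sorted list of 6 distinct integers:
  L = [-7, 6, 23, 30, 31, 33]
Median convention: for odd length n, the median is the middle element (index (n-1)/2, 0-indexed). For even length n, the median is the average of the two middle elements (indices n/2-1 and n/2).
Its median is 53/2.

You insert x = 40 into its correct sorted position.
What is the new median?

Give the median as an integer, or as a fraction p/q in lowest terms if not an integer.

Old list (sorted, length 6): [-7, 6, 23, 30, 31, 33]
Old median = 53/2
Insert x = 40
Old length even (6). Middle pair: indices 2,3 = 23,30.
New length odd (7). New median = single middle element.
x = 40: 6 elements are < x, 0 elements are > x.
New sorted list: [-7, 6, 23, 30, 31, 33, 40]
New median = 30

Answer: 30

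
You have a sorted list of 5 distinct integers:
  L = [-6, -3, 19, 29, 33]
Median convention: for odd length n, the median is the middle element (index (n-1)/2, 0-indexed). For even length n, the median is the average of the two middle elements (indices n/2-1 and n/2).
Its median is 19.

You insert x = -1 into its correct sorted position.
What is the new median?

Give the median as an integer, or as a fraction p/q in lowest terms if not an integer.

Old list (sorted, length 5): [-6, -3, 19, 29, 33]
Old median = 19
Insert x = -1
Old length odd (5). Middle was index 2 = 19.
New length even (6). New median = avg of two middle elements.
x = -1: 2 elements are < x, 3 elements are > x.
New sorted list: [-6, -3, -1, 19, 29, 33]
New median = 9

Answer: 9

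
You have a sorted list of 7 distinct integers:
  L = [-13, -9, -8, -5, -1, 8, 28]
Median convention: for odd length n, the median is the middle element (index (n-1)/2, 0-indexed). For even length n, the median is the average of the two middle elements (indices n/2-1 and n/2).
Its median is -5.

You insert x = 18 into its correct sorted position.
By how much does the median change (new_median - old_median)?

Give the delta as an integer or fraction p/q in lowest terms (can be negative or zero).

Old median = -5
After inserting x = 18: new sorted = [-13, -9, -8, -5, -1, 8, 18, 28]
New median = -3
Delta = -3 - -5 = 2

Answer: 2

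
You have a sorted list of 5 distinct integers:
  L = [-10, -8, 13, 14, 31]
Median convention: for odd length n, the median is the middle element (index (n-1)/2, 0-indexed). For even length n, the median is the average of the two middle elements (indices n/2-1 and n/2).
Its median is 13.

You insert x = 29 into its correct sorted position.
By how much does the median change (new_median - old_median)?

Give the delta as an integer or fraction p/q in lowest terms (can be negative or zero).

Old median = 13
After inserting x = 29: new sorted = [-10, -8, 13, 14, 29, 31]
New median = 27/2
Delta = 27/2 - 13 = 1/2

Answer: 1/2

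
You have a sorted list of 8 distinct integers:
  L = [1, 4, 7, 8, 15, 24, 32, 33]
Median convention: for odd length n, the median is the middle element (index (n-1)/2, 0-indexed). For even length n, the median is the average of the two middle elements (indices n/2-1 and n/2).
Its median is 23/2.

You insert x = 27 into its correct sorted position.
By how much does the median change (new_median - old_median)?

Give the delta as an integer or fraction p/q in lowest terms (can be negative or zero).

Answer: 7/2

Derivation:
Old median = 23/2
After inserting x = 27: new sorted = [1, 4, 7, 8, 15, 24, 27, 32, 33]
New median = 15
Delta = 15 - 23/2 = 7/2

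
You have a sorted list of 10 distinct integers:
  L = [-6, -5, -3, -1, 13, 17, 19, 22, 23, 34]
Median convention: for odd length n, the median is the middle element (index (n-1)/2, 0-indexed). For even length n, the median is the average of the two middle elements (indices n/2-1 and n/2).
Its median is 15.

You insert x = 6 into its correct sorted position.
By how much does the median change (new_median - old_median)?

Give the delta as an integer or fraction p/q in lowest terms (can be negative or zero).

Old median = 15
After inserting x = 6: new sorted = [-6, -5, -3, -1, 6, 13, 17, 19, 22, 23, 34]
New median = 13
Delta = 13 - 15 = -2

Answer: -2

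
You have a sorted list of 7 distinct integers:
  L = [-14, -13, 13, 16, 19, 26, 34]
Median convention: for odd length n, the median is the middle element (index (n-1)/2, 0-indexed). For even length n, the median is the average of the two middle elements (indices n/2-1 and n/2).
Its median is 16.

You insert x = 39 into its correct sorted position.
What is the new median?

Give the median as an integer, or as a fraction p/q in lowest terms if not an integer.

Old list (sorted, length 7): [-14, -13, 13, 16, 19, 26, 34]
Old median = 16
Insert x = 39
Old length odd (7). Middle was index 3 = 16.
New length even (8). New median = avg of two middle elements.
x = 39: 7 elements are < x, 0 elements are > x.
New sorted list: [-14, -13, 13, 16, 19, 26, 34, 39]
New median = 35/2

Answer: 35/2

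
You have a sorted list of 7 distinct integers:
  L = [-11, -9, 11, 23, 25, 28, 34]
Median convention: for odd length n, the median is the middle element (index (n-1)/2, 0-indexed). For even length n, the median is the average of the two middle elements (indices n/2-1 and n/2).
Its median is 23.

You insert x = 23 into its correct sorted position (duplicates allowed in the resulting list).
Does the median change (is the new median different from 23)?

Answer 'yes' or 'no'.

Old median = 23
Insert x = 23
New median = 23
Changed? no

Answer: no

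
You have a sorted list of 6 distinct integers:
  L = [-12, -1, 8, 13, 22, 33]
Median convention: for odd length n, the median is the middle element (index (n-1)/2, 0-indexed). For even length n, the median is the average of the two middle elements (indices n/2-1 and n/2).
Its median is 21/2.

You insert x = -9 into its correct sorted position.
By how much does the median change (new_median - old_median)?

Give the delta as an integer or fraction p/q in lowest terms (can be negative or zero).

Old median = 21/2
After inserting x = -9: new sorted = [-12, -9, -1, 8, 13, 22, 33]
New median = 8
Delta = 8 - 21/2 = -5/2

Answer: -5/2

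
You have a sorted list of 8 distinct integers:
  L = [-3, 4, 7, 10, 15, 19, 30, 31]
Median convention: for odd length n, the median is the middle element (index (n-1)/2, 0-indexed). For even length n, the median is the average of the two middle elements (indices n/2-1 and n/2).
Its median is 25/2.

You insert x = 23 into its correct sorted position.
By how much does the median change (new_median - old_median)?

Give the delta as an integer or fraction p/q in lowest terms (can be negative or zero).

Answer: 5/2

Derivation:
Old median = 25/2
After inserting x = 23: new sorted = [-3, 4, 7, 10, 15, 19, 23, 30, 31]
New median = 15
Delta = 15 - 25/2 = 5/2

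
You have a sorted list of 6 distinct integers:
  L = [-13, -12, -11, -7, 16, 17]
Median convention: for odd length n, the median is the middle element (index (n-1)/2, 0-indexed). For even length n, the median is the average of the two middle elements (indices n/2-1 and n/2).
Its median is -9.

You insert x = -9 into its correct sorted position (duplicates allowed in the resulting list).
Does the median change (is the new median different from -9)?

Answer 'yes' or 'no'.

Old median = -9
Insert x = -9
New median = -9
Changed? no

Answer: no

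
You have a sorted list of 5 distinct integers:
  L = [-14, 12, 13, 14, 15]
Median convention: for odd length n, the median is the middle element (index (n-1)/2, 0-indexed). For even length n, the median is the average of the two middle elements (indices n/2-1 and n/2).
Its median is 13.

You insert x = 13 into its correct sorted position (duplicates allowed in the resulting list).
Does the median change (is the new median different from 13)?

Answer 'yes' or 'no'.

Old median = 13
Insert x = 13
New median = 13
Changed? no

Answer: no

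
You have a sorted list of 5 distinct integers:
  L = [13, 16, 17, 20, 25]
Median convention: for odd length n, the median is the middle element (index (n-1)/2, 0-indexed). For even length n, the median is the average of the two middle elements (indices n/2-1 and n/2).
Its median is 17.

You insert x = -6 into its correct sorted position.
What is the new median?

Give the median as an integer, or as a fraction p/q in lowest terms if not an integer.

Answer: 33/2

Derivation:
Old list (sorted, length 5): [13, 16, 17, 20, 25]
Old median = 17
Insert x = -6
Old length odd (5). Middle was index 2 = 17.
New length even (6). New median = avg of two middle elements.
x = -6: 0 elements are < x, 5 elements are > x.
New sorted list: [-6, 13, 16, 17, 20, 25]
New median = 33/2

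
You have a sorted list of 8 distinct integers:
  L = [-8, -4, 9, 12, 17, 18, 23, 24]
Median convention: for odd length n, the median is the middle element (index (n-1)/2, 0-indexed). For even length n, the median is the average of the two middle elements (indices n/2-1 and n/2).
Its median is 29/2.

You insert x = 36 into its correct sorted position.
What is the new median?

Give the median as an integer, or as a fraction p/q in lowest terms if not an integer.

Answer: 17

Derivation:
Old list (sorted, length 8): [-8, -4, 9, 12, 17, 18, 23, 24]
Old median = 29/2
Insert x = 36
Old length even (8). Middle pair: indices 3,4 = 12,17.
New length odd (9). New median = single middle element.
x = 36: 8 elements are < x, 0 elements are > x.
New sorted list: [-8, -4, 9, 12, 17, 18, 23, 24, 36]
New median = 17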